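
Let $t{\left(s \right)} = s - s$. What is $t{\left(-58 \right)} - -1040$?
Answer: $1040$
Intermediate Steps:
$t{\left(s \right)} = 0$
$t{\left(-58 \right)} - -1040 = 0 - -1040 = 0 + 1040 = 1040$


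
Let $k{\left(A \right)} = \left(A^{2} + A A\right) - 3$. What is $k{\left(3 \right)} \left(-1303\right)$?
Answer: $-19545$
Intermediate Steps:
$k{\left(A \right)} = -3 + 2 A^{2}$ ($k{\left(A \right)} = \left(A^{2} + A^{2}\right) - 3 = 2 A^{2} - 3 = -3 + 2 A^{2}$)
$k{\left(3 \right)} \left(-1303\right) = \left(-3 + 2 \cdot 3^{2}\right) \left(-1303\right) = \left(-3 + 2 \cdot 9\right) \left(-1303\right) = \left(-3 + 18\right) \left(-1303\right) = 15 \left(-1303\right) = -19545$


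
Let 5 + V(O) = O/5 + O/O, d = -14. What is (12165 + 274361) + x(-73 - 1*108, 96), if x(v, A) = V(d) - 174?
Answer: 1431726/5 ≈ 2.8635e+5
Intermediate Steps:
V(O) = -4 + O/5 (V(O) = -5 + (O/5 + O/O) = -5 + (O*(⅕) + 1) = -5 + (O/5 + 1) = -5 + (1 + O/5) = -4 + O/5)
x(v, A) = -904/5 (x(v, A) = (-4 + (⅕)*(-14)) - 174 = (-4 - 14/5) - 174 = -34/5 - 174 = -904/5)
(12165 + 274361) + x(-73 - 1*108, 96) = (12165 + 274361) - 904/5 = 286526 - 904/5 = 1431726/5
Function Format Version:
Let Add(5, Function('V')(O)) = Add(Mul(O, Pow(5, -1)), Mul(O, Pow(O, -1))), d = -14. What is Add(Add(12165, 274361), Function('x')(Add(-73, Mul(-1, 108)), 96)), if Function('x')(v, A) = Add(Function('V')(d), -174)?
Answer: Rational(1431726, 5) ≈ 2.8635e+5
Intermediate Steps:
Function('V')(O) = Add(-4, Mul(Rational(1, 5), O)) (Function('V')(O) = Add(-5, Add(Mul(O, Pow(5, -1)), Mul(O, Pow(O, -1)))) = Add(-5, Add(Mul(O, Rational(1, 5)), 1)) = Add(-5, Add(Mul(Rational(1, 5), O), 1)) = Add(-5, Add(1, Mul(Rational(1, 5), O))) = Add(-4, Mul(Rational(1, 5), O)))
Function('x')(v, A) = Rational(-904, 5) (Function('x')(v, A) = Add(Add(-4, Mul(Rational(1, 5), -14)), -174) = Add(Add(-4, Rational(-14, 5)), -174) = Add(Rational(-34, 5), -174) = Rational(-904, 5))
Add(Add(12165, 274361), Function('x')(Add(-73, Mul(-1, 108)), 96)) = Add(Add(12165, 274361), Rational(-904, 5)) = Add(286526, Rational(-904, 5)) = Rational(1431726, 5)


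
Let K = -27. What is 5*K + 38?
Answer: -97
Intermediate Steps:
5*K + 38 = 5*(-27) + 38 = -135 + 38 = -97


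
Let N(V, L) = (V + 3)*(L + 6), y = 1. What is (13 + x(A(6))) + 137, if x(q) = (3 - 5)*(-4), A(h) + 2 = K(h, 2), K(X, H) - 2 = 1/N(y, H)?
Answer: 158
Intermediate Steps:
N(V, L) = (3 + V)*(6 + L)
K(X, H) = 2 + 1/(24 + 4*H) (K(X, H) = 2 + 1/(18 + 3*H + 6*1 + H*1) = 2 + 1/(18 + 3*H + 6 + H) = 2 + 1/(24 + 4*H))
A(h) = 1/32 (A(h) = -2 + (49 + 8*2)/(4*(6 + 2)) = -2 + (¼)*(49 + 16)/8 = -2 + (¼)*(⅛)*65 = -2 + 65/32 = 1/32)
x(q) = 8 (x(q) = -2*(-4) = 8)
(13 + x(A(6))) + 137 = (13 + 8) + 137 = 21 + 137 = 158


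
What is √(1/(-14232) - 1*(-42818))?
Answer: 5*√86727783498/7116 ≈ 206.93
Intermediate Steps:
√(1/(-14232) - 1*(-42818)) = √(-1/14232 + 42818) = √(609385775/14232) = 5*√86727783498/7116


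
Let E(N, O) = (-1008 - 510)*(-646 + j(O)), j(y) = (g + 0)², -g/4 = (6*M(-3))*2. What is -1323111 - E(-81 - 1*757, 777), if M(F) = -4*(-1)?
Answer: 53655813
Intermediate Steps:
M(F) = 4
g = -192 (g = -4*6*4*2 = -96*2 = -4*48 = -192)
j(y) = 36864 (j(y) = (-192 + 0)² = (-192)² = 36864)
E(N, O) = -54978924 (E(N, O) = (-1008 - 510)*(-646 + 36864) = -1518*36218 = -54978924)
-1323111 - E(-81 - 1*757, 777) = -1323111 - 1*(-54978924) = -1323111 + 54978924 = 53655813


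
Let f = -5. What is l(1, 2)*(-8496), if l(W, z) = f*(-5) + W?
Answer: -220896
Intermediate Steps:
l(W, z) = 25 + W (l(W, z) = -5*(-5) + W = 25 + W)
l(1, 2)*(-8496) = (25 + 1)*(-8496) = 26*(-8496) = -220896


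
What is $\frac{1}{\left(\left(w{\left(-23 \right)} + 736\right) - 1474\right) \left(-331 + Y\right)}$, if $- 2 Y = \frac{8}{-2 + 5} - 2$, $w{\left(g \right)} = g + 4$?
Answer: $\frac{3}{752458} \approx 3.9869 \cdot 10^{-6}$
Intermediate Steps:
$w{\left(g \right)} = 4 + g$
$Y = - \frac{1}{3}$ ($Y = - \frac{\frac{8}{-2 + 5} - 2}{2} = - \frac{\frac{8}{3} - 2}{2} = \left(- \frac{1}{2}\right) \frac{2}{3} = - \frac{1}{3} \approx -0.33333$)
$\frac{1}{\left(\left(w{\left(-23 \right)} + 736\right) - 1474\right) \left(-331 + Y\right)} = \frac{1}{\left(\left(\left(4 - 23\right) + 736\right) - 1474\right) \left(-331 - \frac{1}{3}\right)} = \frac{1}{\left(\left(-19 + 736\right) - 1474\right) \left(- \frac{994}{3}\right)} = \frac{1}{\left(717 - 1474\right) \left(- \frac{994}{3}\right)} = \frac{1}{\left(-757\right) \left(- \frac{994}{3}\right)} = \frac{1}{\frac{752458}{3}} = \frac{3}{752458}$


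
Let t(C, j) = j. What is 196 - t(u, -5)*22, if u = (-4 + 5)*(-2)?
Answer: 306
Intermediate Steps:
u = -2 (u = 1*(-2) = -2)
196 - t(u, -5)*22 = 196 - (-5)*22 = 196 - 1*(-110) = 196 + 110 = 306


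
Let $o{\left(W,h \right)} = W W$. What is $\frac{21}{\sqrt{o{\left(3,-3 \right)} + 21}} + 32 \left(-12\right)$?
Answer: $-384 + \frac{7 \sqrt{30}}{10} \approx -380.17$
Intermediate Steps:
$o{\left(W,h \right)} = W^{2}$
$\frac{21}{\sqrt{o{\left(3,-3 \right)} + 21}} + 32 \left(-12\right) = \frac{21}{\sqrt{3^{2} + 21}} + 32 \left(-12\right) = \frac{21}{\sqrt{9 + 21}} - 384 = \frac{21}{\sqrt{30}} - 384 = 21 \frac{\sqrt{30}}{30} - 384 = \frac{7 \sqrt{30}}{10} - 384 = -384 + \frac{7 \sqrt{30}}{10}$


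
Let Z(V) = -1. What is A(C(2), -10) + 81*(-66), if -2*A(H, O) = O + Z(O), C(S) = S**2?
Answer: -10681/2 ≈ -5340.5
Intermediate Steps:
A(H, O) = 1/2 - O/2 (A(H, O) = -(O - 1)/2 = -(-1 + O)/2 = 1/2 - O/2)
A(C(2), -10) + 81*(-66) = (1/2 - 1/2*(-10)) + 81*(-66) = (1/2 + 5) - 5346 = 11/2 - 5346 = -10681/2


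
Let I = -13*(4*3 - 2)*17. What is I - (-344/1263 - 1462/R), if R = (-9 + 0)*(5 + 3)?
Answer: -33798383/15156 ≈ -2230.0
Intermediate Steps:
R = -72 (R = -9*8 = -72)
I = -2210 (I = -13*(12 - 2)*17 = -13*10*17 = -130*17 = -2210)
I - (-344/1263 - 1462/R) = -2210 - (-344/1263 - 1462/(-72)) = -2210 - (-344*1/1263 - 1462*(-1/72)) = -2210 - (-344/1263 + 731/36) = -2210 - 1*303623/15156 = -2210 - 303623/15156 = -33798383/15156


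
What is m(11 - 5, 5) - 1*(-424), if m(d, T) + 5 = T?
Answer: 424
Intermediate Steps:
m(d, T) = -5 + T
m(11 - 5, 5) - 1*(-424) = (-5 + 5) - 1*(-424) = 0 + 424 = 424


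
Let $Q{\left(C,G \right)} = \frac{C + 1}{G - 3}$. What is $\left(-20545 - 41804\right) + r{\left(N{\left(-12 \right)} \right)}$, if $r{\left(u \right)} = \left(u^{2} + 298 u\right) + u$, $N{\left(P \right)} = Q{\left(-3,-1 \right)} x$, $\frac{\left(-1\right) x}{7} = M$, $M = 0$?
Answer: $-62349$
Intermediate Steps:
$Q{\left(C,G \right)} = \frac{1 + C}{-3 + G}$
$x = 0$ ($x = \left(-7\right) 0 = 0$)
$N{\left(P \right)} = 0$ ($N{\left(P \right)} = \frac{1 - 3}{-3 - 1} \cdot 0 = \frac{1}{-4} \left(-2\right) 0 = \left(- \frac{1}{4}\right) \left(-2\right) 0 = \frac{1}{2} \cdot 0 = 0$)
$r{\left(u \right)} = u^{2} + 299 u$
$\left(-20545 - 41804\right) + r{\left(N{\left(-12 \right)} \right)} = \left(-20545 - 41804\right) + 0 \left(299 + 0\right) = -62349 + 0 \cdot 299 = -62349 + 0 = -62349$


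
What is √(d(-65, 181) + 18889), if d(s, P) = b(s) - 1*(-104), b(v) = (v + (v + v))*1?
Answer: √18798 ≈ 137.11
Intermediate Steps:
b(v) = 3*v (b(v) = (v + 2*v)*1 = (3*v)*1 = 3*v)
d(s, P) = 104 + 3*s (d(s, P) = 3*s - 1*(-104) = 3*s + 104 = 104 + 3*s)
√(d(-65, 181) + 18889) = √((104 + 3*(-65)) + 18889) = √((104 - 195) + 18889) = √(-91 + 18889) = √18798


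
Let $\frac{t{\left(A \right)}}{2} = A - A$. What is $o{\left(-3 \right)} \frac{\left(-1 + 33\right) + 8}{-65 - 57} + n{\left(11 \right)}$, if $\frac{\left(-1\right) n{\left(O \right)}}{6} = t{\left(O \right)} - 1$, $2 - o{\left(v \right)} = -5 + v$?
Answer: $\frac{166}{61} \approx 2.7213$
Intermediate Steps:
$o{\left(v \right)} = 7 - v$ ($o{\left(v \right)} = 2 - \left(-5 + v\right) = 7 - v$)
$t{\left(A \right)} = 0$ ($t{\left(A \right)} = 2 \left(A - A\right) = 2 \cdot 0 = 0$)
$n{\left(O \right)} = 6$ ($n{\left(O \right)} = - 6 \left(0 - 1\right) = \left(-6\right) \left(-1\right) = 6$)
$o{\left(-3 \right)} \frac{\left(-1 + 33\right) + 8}{-65 - 57} + n{\left(11 \right)} = \left(7 - -3\right) \frac{\left(-1 + 33\right) + 8}{-65 - 57} + 6 = \left(7 + 3\right) \frac{32 + 8}{-122} + 6 = 10 \cdot 40 \left(- \frac{1}{122}\right) + 6 = 10 \left(- \frac{20}{61}\right) + 6 = - \frac{200}{61} + 6 = \frac{166}{61}$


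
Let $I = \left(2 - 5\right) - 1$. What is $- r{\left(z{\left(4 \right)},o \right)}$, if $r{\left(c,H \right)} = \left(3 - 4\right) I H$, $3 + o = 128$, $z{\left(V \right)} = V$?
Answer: $-500$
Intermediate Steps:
$I = -4$ ($I = -3 - 1 = -4$)
$o = 125$ ($o = -3 + 128 = 125$)
$r{\left(c,H \right)} = 4 H$ ($r{\left(c,H \right)} = \left(3 - 4\right) \left(-4\right) H = \left(-1\right) \left(-4\right) H = 4 H$)
$- r{\left(z{\left(4 \right)},o \right)} = - 4 \cdot 125 = \left(-1\right) 500 = -500$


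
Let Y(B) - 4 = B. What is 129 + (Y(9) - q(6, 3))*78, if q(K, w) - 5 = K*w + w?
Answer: -885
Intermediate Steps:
q(K, w) = 5 + w + K*w (q(K, w) = 5 + (K*w + w) = 5 + (w + K*w) = 5 + w + K*w)
Y(B) = 4 + B
129 + (Y(9) - q(6, 3))*78 = 129 + ((4 + 9) - (5 + 3 + 6*3))*78 = 129 + (13 - (5 + 3 + 18))*78 = 129 + (13 - 1*26)*78 = 129 + (13 - 26)*78 = 129 - 13*78 = 129 - 1014 = -885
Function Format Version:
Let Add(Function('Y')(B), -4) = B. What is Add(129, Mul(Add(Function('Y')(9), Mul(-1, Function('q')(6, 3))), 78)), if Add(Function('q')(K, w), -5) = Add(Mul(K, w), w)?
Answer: -885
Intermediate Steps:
Function('q')(K, w) = Add(5, w, Mul(K, w)) (Function('q')(K, w) = Add(5, Add(Mul(K, w), w)) = Add(5, Add(w, Mul(K, w))) = Add(5, w, Mul(K, w)))
Function('Y')(B) = Add(4, B)
Add(129, Mul(Add(Function('Y')(9), Mul(-1, Function('q')(6, 3))), 78)) = Add(129, Mul(Add(Add(4, 9), Mul(-1, Add(5, 3, Mul(6, 3)))), 78)) = Add(129, Mul(Add(13, Mul(-1, Add(5, 3, 18))), 78)) = Add(129, Mul(Add(13, Mul(-1, 26)), 78)) = Add(129, Mul(Add(13, -26), 78)) = Add(129, Mul(-13, 78)) = Add(129, -1014) = -885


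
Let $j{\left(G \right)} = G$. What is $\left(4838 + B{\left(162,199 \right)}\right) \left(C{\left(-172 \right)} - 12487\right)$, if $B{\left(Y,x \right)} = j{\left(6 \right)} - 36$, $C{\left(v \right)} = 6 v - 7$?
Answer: $-65033008$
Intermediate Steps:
$C{\left(v \right)} = -7 + 6 v$
$B{\left(Y,x \right)} = -30$ ($B{\left(Y,x \right)} = 6 - 36 = -30$)
$\left(4838 + B{\left(162,199 \right)}\right) \left(C{\left(-172 \right)} - 12487\right) = \left(4838 - 30\right) \left(\left(-7 + 6 \left(-172\right)\right) - 12487\right) = 4808 \left(\left(-7 - 1032\right) - 12487\right) = 4808 \left(-1039 - 12487\right) = 4808 \left(-13526\right) = -65033008$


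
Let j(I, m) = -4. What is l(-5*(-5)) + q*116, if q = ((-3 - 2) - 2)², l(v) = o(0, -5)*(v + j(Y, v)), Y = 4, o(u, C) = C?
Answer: 5579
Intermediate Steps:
l(v) = 20 - 5*v (l(v) = -5*(v - 4) = -5*(-4 + v) = 20 - 5*v)
q = 49 (q = (-5 - 2)² = (-7)² = 49)
l(-5*(-5)) + q*116 = (20 - (-25)*(-5)) + 49*116 = (20 - 5*25) + 5684 = (20 - 125) + 5684 = -105 + 5684 = 5579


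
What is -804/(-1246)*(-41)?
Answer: -16482/623 ≈ -26.456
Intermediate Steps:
-804/(-1246)*(-41) = -804*(-1/1246)*(-41) = (402/623)*(-41) = -16482/623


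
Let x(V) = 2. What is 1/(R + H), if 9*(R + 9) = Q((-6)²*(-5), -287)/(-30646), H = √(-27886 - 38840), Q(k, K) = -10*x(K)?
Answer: -171163686771/1270558258914583 - 57055021947*I*√7414/1270558258914583 ≈ -0.00013472 - 0.0038666*I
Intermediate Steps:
Q(k, K) = -20 (Q(k, K) = -10*2 = -20)
H = 3*I*√7414 (H = √(-66726) = 3*I*√7414 ≈ 258.31*I)
R = -1241153/137907 (R = -9 + (-20/(-30646))/9 = -9 + (-20*(-1/30646))/9 = -9 + (⅑)*(10/15323) = -9 + 10/137907 = -1241153/137907 ≈ -8.9999)
1/(R + H) = 1/(-1241153/137907 + 3*I*√7414)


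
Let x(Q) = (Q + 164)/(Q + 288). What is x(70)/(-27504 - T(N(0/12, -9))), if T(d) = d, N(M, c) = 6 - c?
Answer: -39/1641967 ≈ -2.3752e-5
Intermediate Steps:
x(Q) = (164 + Q)/(288 + Q)
x(70)/(-27504 - T(N(0/12, -9))) = ((164 + 70)/(288 + 70))/(-27504 - (6 - 1*(-9))) = (234/358)/(-27504 - (6 + 9)) = ((1/358)*234)/(-27504 - 1*15) = 117/(179*(-27504 - 15)) = (117/179)/(-27519) = (117/179)*(-1/27519) = -39/1641967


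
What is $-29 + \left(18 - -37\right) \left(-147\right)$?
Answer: $-8114$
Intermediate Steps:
$-29 + \left(18 - -37\right) \left(-147\right) = -29 + \left(18 + 37\right) \left(-147\right) = -29 + 55 \left(-147\right) = -29 - 8085 = -8114$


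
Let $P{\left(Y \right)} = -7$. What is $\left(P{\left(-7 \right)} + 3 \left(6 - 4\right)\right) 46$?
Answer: $-46$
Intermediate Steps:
$\left(P{\left(-7 \right)} + 3 \left(6 - 4\right)\right) 46 = \left(-7 + 3 \left(6 - 4\right)\right) 46 = \left(-7 + 3 \cdot 2\right) 46 = \left(-7 + 6\right) 46 = \left(-1\right) 46 = -46$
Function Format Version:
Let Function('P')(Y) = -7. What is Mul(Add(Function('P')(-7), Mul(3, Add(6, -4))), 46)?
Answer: -46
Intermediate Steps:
Mul(Add(Function('P')(-7), Mul(3, Add(6, -4))), 46) = Mul(Add(-7, Mul(3, Add(6, -4))), 46) = Mul(Add(-7, Mul(3, 2)), 46) = Mul(Add(-7, 6), 46) = Mul(-1, 46) = -46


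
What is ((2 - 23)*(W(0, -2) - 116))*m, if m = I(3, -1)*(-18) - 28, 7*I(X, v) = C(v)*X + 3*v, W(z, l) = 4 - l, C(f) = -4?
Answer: 24420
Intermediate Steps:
I(X, v) = -4*X/7 + 3*v/7 (I(X, v) = (-4*X + 3*v)/7 = -4*X/7 + 3*v/7)
m = 74/7 (m = (-4/7*3 + (3/7)*(-1))*(-18) - 28 = (-12/7 - 3/7)*(-18) - 28 = -15/7*(-18) - 28 = 270/7 - 28 = 74/7 ≈ 10.571)
((2 - 23)*(W(0, -2) - 116))*m = ((2 - 23)*((4 - 1*(-2)) - 116))*(74/7) = -21*((4 + 2) - 116)*(74/7) = -21*(6 - 116)*(74/7) = -21*(-110)*(74/7) = 2310*(74/7) = 24420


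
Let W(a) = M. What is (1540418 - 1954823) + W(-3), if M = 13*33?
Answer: -413976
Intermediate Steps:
M = 429
W(a) = 429
(1540418 - 1954823) + W(-3) = (1540418 - 1954823) + 429 = -414405 + 429 = -413976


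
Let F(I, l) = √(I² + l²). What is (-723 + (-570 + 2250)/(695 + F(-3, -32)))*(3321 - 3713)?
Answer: 810396104/2869 + 3920*√1033/2869 ≈ 2.8251e+5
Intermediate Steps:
(-723 + (-570 + 2250)/(695 + F(-3, -32)))*(3321 - 3713) = (-723 + (-570 + 2250)/(695 + √((-3)² + (-32)²)))*(3321 - 3713) = (-723 + 1680/(695 + √(9 + 1024)))*(-392) = (-723 + 1680/(695 + √1033))*(-392) = 283416 - 658560/(695 + √1033)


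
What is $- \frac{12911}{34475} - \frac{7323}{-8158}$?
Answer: $\frac{147132487}{281247050} \approx 0.52314$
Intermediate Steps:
$- \frac{12911}{34475} - \frac{7323}{-8158} = \left(-12911\right) \frac{1}{34475} - - \frac{7323}{8158} = - \frac{12911}{34475} + \frac{7323}{8158} = \frac{147132487}{281247050}$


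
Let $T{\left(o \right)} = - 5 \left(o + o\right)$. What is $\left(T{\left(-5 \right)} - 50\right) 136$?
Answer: $0$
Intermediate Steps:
$T{\left(o \right)} = - 10 o$ ($T{\left(o \right)} = - 5 \cdot 2 o = - 10 o$)
$\left(T{\left(-5 \right)} - 50\right) 136 = \left(\left(-10\right) \left(-5\right) - 50\right) 136 = \left(50 - 50\right) 136 = 0 \cdot 136 = 0$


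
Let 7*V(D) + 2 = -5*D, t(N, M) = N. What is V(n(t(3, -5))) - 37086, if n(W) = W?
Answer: -259619/7 ≈ -37088.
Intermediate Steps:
V(D) = -2/7 - 5*D/7 (V(D) = -2/7 + (-5*D)/7 = -2/7 - 5*D/7)
V(n(t(3, -5))) - 37086 = (-2/7 - 5/7*3) - 37086 = (-2/7 - 15/7) - 37086 = -17/7 - 37086 = -259619/7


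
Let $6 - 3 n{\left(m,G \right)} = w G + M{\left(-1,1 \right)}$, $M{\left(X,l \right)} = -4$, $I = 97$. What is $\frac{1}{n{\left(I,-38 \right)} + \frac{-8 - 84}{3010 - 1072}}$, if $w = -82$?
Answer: $- \frac{323}{334428} \approx -0.00096583$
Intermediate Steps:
$n{\left(m,G \right)} = \frac{10}{3} + \frac{82 G}{3}$ ($n{\left(m,G \right)} = 2 - \frac{- 82 G - 4}{3} = 2 - \frac{-4 - 82 G}{3} = 2 + \left(\frac{4}{3} + \frac{82 G}{3}\right) = \frac{10}{3} + \frac{82 G}{3}$)
$\frac{1}{n{\left(I,-38 \right)} + \frac{-8 - 84}{3010 - 1072}} = \frac{1}{\left(\frac{10}{3} + \frac{82}{3} \left(-38\right)\right) + \frac{-8 - 84}{3010 - 1072}} = \frac{1}{\left(\frac{10}{3} - \frac{3116}{3}\right) + \frac{-8 - 84}{1938}} = \frac{1}{- \frac{3106}{3} - \frac{46}{969}} = \frac{1}{- \frac{334428}{323}} = - \frac{323}{334428}$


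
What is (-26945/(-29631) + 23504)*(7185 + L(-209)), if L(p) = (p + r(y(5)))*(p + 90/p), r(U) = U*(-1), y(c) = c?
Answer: 445278710084563/364287 ≈ 1.2223e+9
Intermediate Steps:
r(U) = -U
L(p) = (-5 + p)*(p + 90/p) (L(p) = (p - 1*5)*(p + 90/p) = (p - 5)*(p + 90/p) = (-5 + p)*(p + 90/p))
(-26945/(-29631) + 23504)*(7185 + L(-209)) = (-26945/(-29631) + 23504)*(7185 + (90 + (-209)**2 - 450/(-209) - 5*(-209))) = (-26945*(-1/29631) + 23504)*(7185 + (90 + 43681 - 450*(-1/209) + 1045)) = (1585/1743 + 23504)*(7185 + (90 + 43681 + 450/209 + 1045)) = 40969057*(7185 + 9366994/209)/1743 = (40969057/1743)*(10868659/209) = 445278710084563/364287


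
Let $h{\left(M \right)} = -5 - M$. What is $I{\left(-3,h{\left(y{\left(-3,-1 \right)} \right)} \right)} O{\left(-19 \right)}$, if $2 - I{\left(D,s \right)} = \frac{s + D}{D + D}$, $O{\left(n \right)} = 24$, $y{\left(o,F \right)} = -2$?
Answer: $24$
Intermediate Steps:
$I{\left(D,s \right)} = 2 - \frac{D + s}{2 D}$ ($I{\left(D,s \right)} = 2 - \frac{s + D}{D + D} = 2 - \frac{D + s}{2 D}$)
$I{\left(-3,h{\left(y{\left(-3,-1 \right)} \right)} \right)} O{\left(-19 \right)} = \frac{- (-5 - -2) + 3 \left(-3\right)}{2 \left(-3\right)} 24 = \frac{1}{2} \left(- \frac{1}{3}\right) \left(- (-5 + 2) - 9\right) 24 = \frac{1}{2} \left(- \frac{1}{3}\right) \left(\left(-1\right) \left(-3\right) - 9\right) 24 = \frac{1}{2} \left(- \frac{1}{3}\right) \left(3 - 9\right) 24 = \frac{1}{2} \left(- \frac{1}{3}\right) \left(-6\right) 24 = 1 \cdot 24 = 24$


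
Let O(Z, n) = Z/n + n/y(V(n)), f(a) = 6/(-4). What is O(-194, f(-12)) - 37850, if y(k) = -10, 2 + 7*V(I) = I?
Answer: -2263231/60 ≈ -37721.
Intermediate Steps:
V(I) = -2/7 + I/7
f(a) = -3/2 (f(a) = 6*(-1/4) = -3/2)
O(Z, n) = -n/10 + Z/n (O(Z, n) = Z/n + n/(-10) = Z/n + n*(-1/10) = Z/n - n/10 = -n/10 + Z/n)
O(-194, f(-12)) - 37850 = (-1/10*(-3/2) - 194/(-3/2)) - 37850 = (3/20 - 194*(-2/3)) - 37850 = (3/20 + 388/3) - 37850 = 7769/60 - 37850 = -2263231/60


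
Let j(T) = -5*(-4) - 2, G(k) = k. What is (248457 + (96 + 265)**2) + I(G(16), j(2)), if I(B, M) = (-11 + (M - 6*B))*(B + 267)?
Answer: 353591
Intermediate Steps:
j(T) = 18 (j(T) = 20 - 2 = 18)
I(B, M) = (267 + B)*(-11 + M - 6*B) (I(B, M) = (-11 + M - 6*B)*(267 + B) = (267 + B)*(-11 + M - 6*B))
(248457 + (96 + 265)**2) + I(G(16), j(2)) = (248457 + (96 + 265)**2) + (-2937 - 1613*16 - 6*16**2 + 267*18 + 16*18) = (248457 + 361**2) + (-2937 - 25808 - 6*256 + 4806 + 288) = (248457 + 130321) + (-2937 - 25808 - 1536 + 4806 + 288) = 378778 - 25187 = 353591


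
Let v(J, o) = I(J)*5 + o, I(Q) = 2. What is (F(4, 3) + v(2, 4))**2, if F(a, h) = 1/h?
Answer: 1849/9 ≈ 205.44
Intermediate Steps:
v(J, o) = 10 + o (v(J, o) = 2*5 + o = 10 + o)
(F(4, 3) + v(2, 4))**2 = (1/3 + (10 + 4))**2 = (1/3 + 14)**2 = (43/3)**2 = 1849/9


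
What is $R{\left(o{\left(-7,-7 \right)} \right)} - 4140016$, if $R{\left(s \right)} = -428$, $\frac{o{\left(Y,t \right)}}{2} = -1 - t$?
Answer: $-4140444$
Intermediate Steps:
$o{\left(Y,t \right)} = -2 - 2 t$ ($o{\left(Y,t \right)} = 2 \left(-1 - t\right) = -2 - 2 t$)
$R{\left(o{\left(-7,-7 \right)} \right)} - 4140016 = -428 - 4140016 = -4140444$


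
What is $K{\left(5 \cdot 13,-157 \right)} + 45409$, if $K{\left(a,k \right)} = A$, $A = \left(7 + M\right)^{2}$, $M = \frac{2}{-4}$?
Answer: $\frac{181805}{4} \approx 45451.0$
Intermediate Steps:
$M = - \frac{1}{2}$ ($M = 2 \left(- \frac{1}{4}\right) = - \frac{1}{2} \approx -0.5$)
$A = \frac{169}{4}$ ($A = \left(7 - \frac{1}{2}\right)^{2} = \left(\frac{13}{2}\right)^{2} = \frac{169}{4} \approx 42.25$)
$K{\left(a,k \right)} = \frac{169}{4}$
$K{\left(5 \cdot 13,-157 \right)} + 45409 = \frac{169}{4} + 45409 = \frac{181805}{4}$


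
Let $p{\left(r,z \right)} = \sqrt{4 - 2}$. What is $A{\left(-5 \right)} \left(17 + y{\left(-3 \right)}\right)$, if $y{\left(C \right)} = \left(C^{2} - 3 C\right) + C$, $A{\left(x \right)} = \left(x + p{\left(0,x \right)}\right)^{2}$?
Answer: $864 - 320 \sqrt{2} \approx 411.45$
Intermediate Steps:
$p{\left(r,z \right)} = \sqrt{2}$
$A{\left(x \right)} = \left(x + \sqrt{2}\right)^{2}$
$y{\left(C \right)} = C^{2} - 2 C$
$A{\left(-5 \right)} \left(17 + y{\left(-3 \right)}\right) = \left(-5 + \sqrt{2}\right)^{2} \left(17 - 3 \left(-2 - 3\right)\right) = \left(-5 + \sqrt{2}\right)^{2} \left(17 - -15\right) = \left(-5 + \sqrt{2}\right)^{2} \left(17 + 15\right) = \left(-5 + \sqrt{2}\right)^{2} \cdot 32 = 32 \left(-5 + \sqrt{2}\right)^{2}$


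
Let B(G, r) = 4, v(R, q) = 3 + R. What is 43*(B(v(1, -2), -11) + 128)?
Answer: 5676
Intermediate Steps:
43*(B(v(1, -2), -11) + 128) = 43*(4 + 128) = 43*132 = 5676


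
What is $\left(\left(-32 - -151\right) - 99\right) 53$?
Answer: $1060$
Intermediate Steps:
$\left(\left(-32 - -151\right) - 99\right) 53 = \left(\left(-32 + 151\right) - 99\right) 53 = \left(119 - 99\right) 53 = 20 \cdot 53 = 1060$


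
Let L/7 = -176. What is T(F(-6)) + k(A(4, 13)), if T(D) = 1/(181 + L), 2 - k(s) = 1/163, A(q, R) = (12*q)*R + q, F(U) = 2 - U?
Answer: 341412/171313 ≈ 1.9929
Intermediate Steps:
L = -1232 (L = 7*(-176) = -1232)
A(q, R) = q + 12*R*q (A(q, R) = 12*R*q + q = q + 12*R*q)
k(s) = 325/163 (k(s) = 2 - 1/163 = 325/163)
T(D) = -1/1051 (T(D) = 1/(181 - 1232) = 1/(-1051) = -1/1051)
T(F(-6)) + k(A(4, 13)) = -1/1051 + 325/163 = 341412/171313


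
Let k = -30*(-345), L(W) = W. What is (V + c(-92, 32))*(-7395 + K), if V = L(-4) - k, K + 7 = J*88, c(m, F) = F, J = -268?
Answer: 319837492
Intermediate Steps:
k = 10350
K = -23591 (K = -7 - 268*88 = -7 - 23584 = -23591)
V = -10354 (V = -4 - 1*10350 = -4 - 10350 = -10354)
(V + c(-92, 32))*(-7395 + K) = (-10354 + 32)*(-7395 - 23591) = -10322*(-30986) = 319837492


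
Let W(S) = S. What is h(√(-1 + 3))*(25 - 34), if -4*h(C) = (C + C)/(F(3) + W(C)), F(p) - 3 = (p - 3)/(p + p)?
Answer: -9/7 + 27*√2/14 ≈ 1.4417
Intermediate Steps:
F(p) = 3 + (-3 + p)/(2*p) (F(p) = 3 + (p - 3)/(p + p) = 3 + (-3 + p)/((2*p)) = 3 + (-3 + p)*(1/(2*p)) = 3 + (-3 + p)/(2*p))
h(C) = -C/(2*(3 + C)) (h(C) = -(C + C)/(4*((½)*(-3 + 7*3)/3 + C)) = -2*C/(4*((½)*(⅓)*(-3 + 21) + C)) = -2*C/(4*((½)*(⅓)*18 + C)) = -2*C/(4*(3 + C)) = -C/(2*(3 + C)))
h(√(-1 + 3))*(25 - 34) = (-√(-1 + 3)/(6 + 2*√(-1 + 3)))*(25 - 34) = -√2/(6 + 2*√2)*(-9) = 9*√2/(6 + 2*√2)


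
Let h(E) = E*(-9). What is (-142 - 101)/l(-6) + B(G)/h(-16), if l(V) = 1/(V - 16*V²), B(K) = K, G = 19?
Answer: 20365363/144 ≈ 1.4143e+5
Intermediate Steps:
h(E) = -9*E
(-142 - 101)/l(-6) + B(G)/h(-16) = (-142 - 101)/((-1/(-6*(-1 + 16*(-6))))) + 19/((-9*(-16))) = -243/((-1*(-⅙)/(-1 - 96))) + 19/144 = -243/((-1*(-⅙)/(-97))) + 19*(1/144) = -243/((-1*(-⅙)*(-1/97))) + 19/144 = -243/(-1/582) + 19/144 = -243*(-582) + 19/144 = 141426 + 19/144 = 20365363/144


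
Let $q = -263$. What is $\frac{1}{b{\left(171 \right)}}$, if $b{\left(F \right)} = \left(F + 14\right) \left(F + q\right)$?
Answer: $- \frac{1}{17020} \approx -5.8754 \cdot 10^{-5}$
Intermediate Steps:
$b{\left(F \right)} = \left(-263 + F\right) \left(14 + F\right)$ ($b{\left(F \right)} = \left(F + 14\right) \left(F - 263\right) = \left(14 + F\right) \left(-263 + F\right) = \left(-263 + F\right) \left(14 + F\right)$)
$\frac{1}{b{\left(171 \right)}} = \frac{1}{-3682 + 171^{2} - 42579} = \frac{1}{-3682 + 29241 - 42579} = \frac{1}{-17020} = - \frac{1}{17020}$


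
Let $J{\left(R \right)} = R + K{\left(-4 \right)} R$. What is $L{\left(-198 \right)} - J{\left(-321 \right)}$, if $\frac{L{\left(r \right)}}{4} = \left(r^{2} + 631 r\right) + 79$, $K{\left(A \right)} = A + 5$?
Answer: $-341978$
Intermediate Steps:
$K{\left(A \right)} = 5 + A$
$L{\left(r \right)} = 316 + 4 r^{2} + 2524 r$ ($L{\left(r \right)} = 4 \left(\left(r^{2} + 631 r\right) + 79\right) = 4 \left(79 + r^{2} + 631 r\right) = 316 + 4 r^{2} + 2524 r$)
$J{\left(R \right)} = 2 R$ ($J{\left(R \right)} = R + \left(5 - 4\right) R = R + 1 R = R + R = 2 R$)
$L{\left(-198 \right)} - J{\left(-321 \right)} = \left(316 + 4 \left(-198\right)^{2} + 2524 \left(-198\right)\right) - 2 \left(-321\right) = \left(316 + 4 \cdot 39204 - 499752\right) - -642 = \left(316 + 156816 - 499752\right) + 642 = -342620 + 642 = -341978$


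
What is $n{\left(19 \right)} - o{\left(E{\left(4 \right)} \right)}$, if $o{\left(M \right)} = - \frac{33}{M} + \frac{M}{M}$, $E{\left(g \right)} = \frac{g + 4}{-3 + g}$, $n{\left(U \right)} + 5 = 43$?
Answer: $\frac{329}{8} \approx 41.125$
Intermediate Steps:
$n{\left(U \right)} = 38$ ($n{\left(U \right)} = -5 + 43 = 38$)
$E{\left(g \right)} = \frac{4 + g}{-3 + g}$
$o{\left(M \right)} = 1 - \frac{33}{M}$ ($o{\left(M \right)} = - \frac{33}{M} + 1 = 1 - \frac{33}{M}$)
$n{\left(19 \right)} - o{\left(E{\left(4 \right)} \right)} = 38 - \frac{-33 + \frac{4 + 4}{-3 + 4}}{\frac{1}{-3 + 4} \left(4 + 4\right)} = 38 - \frac{-33 + 1^{-1} \cdot 8}{1^{-1} \cdot 8} = 38 - \frac{-33 + 1 \cdot 8}{1 \cdot 8} = 38 - \frac{-33 + 8}{8} = 38 - \frac{1}{8} \left(-25\right) = 38 - - \frac{25}{8} = 38 + \frac{25}{8} = \frac{329}{8}$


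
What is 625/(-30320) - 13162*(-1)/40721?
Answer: 74724243/246932144 ≈ 0.30261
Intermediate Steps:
625/(-30320) - 13162*(-1)/40721 = 625*(-1/30320) + 13162*(1/40721) = -125/6064 + 13162/40721 = 74724243/246932144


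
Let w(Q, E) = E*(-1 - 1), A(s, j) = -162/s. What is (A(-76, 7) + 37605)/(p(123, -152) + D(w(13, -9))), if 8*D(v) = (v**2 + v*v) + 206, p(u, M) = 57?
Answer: 2858142/12445 ≈ 229.66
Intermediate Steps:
w(Q, E) = -2*E (w(Q, E) = E*(-2) = -2*E)
D(v) = 103/4 + v**2/4 (D(v) = ((v**2 + v*v) + 206)/8 = ((v**2 + v**2) + 206)/8 = (2*v**2 + 206)/8 = (206 + 2*v**2)/8 = 103/4 + v**2/4)
(A(-76, 7) + 37605)/(p(123, -152) + D(w(13, -9))) = (-162/(-76) + 37605)/(57 + (103/4 + (-2*(-9))**2/4)) = (-162*(-1/76) + 37605)/(57 + (103/4 + (1/4)*18**2)) = (81/38 + 37605)/(57 + (103/4 + (1/4)*324)) = 1429071/(38*(57 + (103/4 + 81))) = 1429071/(38*(57 + 427/4)) = 1429071/(38*(655/4)) = (1429071/38)*(4/655) = 2858142/12445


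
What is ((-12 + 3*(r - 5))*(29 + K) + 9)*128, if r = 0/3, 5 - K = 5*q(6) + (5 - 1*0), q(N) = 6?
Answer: 4608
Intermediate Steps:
K = -30 (K = 5 - (5*6 + (5 - 1*0)) = 5 - (30 + (5 + 0)) = 5 - (30 + 5) = 5 - 1*35 = 5 - 35 = -30)
r = 0 (r = 0*(1/3) = 0)
((-12 + 3*(r - 5))*(29 + K) + 9)*128 = ((-12 + 3*(0 - 5))*(29 - 30) + 9)*128 = ((-12 + 3*(-5))*(-1) + 9)*128 = ((-12 - 15)*(-1) + 9)*128 = (-27*(-1) + 9)*128 = (27 + 9)*128 = 36*128 = 4608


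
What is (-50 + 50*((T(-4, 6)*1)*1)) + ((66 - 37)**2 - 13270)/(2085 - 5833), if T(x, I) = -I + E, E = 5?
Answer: -362371/3748 ≈ -96.684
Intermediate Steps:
T(x, I) = 5 - I (T(x, I) = -I + 5 = 5 - I)
(-50 + 50*((T(-4, 6)*1)*1)) + ((66 - 37)**2 - 13270)/(2085 - 5833) = (-50 + 50*(((5 - 1*6)*1)*1)) + ((66 - 37)**2 - 13270)/(2085 - 5833) = (-50 + 50*(((5 - 6)*1)*1)) + (29**2 - 13270)/(-3748) = (-50 + 50*(-1*1*1)) + (841 - 13270)*(-1/3748) = (-50 + 50*(-1*1)) - 12429*(-1/3748) = (-50 + 50*(-1)) + 12429/3748 = (-50 - 50) + 12429/3748 = -100 + 12429/3748 = -362371/3748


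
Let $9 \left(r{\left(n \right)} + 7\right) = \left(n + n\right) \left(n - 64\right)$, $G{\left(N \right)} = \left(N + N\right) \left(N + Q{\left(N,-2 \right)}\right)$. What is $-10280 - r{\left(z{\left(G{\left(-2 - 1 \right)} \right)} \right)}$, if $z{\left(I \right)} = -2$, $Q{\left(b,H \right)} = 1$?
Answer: $- \frac{30907}{3} \approx -10302.0$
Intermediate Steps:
$G{\left(N \right)} = 2 N \left(1 + N\right)$ ($G{\left(N \right)} = \left(N + N\right) \left(N + 1\right) = 2 N \left(1 + N\right)$)
$r{\left(n \right)} = -7 + \frac{2 n \left(-64 + n\right)}{9}$ ($r{\left(n \right)} = -7 + \frac{\left(n + n\right) \left(n - 64\right)}{9} = -7 + \frac{2 n \left(-64 + n\right)}{9}$)
$-10280 - r{\left(z{\left(G{\left(-2 - 1 \right)} \right)} \right)} = -10280 - \left(-7 - - \frac{256}{9} + \frac{2 \left(-2\right)^{2}}{9}\right) = -10280 - \left(-7 + \frac{256}{9} + \frac{2}{9} \cdot 4\right) = -10280 - \left(-7 + \frac{256}{9} + \frac{8}{9}\right) = -10280 - \frac{67}{3} = - \frac{30907}{3}$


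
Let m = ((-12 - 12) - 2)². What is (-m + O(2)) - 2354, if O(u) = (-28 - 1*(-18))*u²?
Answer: -3070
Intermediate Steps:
m = 676 (m = (-24 - 2)² = (-26)² = 676)
O(u) = -10*u² (O(u) = (-28 + 18)*u² = -10*u²)
(-m + O(2)) - 2354 = (-1*676 - 10*2²) - 2354 = (-676 - 10*4) - 2354 = (-676 - 40) - 2354 = -716 - 2354 = -3070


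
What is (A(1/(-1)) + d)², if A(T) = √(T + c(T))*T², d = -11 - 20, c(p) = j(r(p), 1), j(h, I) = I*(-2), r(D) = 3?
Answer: (31 - I*√3)² ≈ 958.0 - 107.39*I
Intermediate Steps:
j(h, I) = -2*I
c(p) = -2 (c(p) = -2*1 = -2)
d = -31
A(T) = T²*√(-2 + T) (A(T) = √(T - 2)*T² = √(-2 + T)*T² = T²*√(-2 + T))
(A(1/(-1)) + d)² = ((1/(-1))²*√(-2 + 1/(-1)) - 31)² = ((-1)²*√(-2 - 1) - 31)² = (1*√(-3) - 31)² = (1*(I*√3) - 31)² = (I*√3 - 31)² = (-31 + I*√3)²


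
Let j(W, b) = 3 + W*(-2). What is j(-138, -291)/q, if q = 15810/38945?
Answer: 23367/34 ≈ 687.26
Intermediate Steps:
j(W, b) = 3 - 2*W
q = 3162/7789 (q = 15810*(1/38945) = 3162/7789 ≈ 0.40596)
j(-138, -291)/q = (3 - 2*(-138))/(3162/7789) = (3 + 276)*(7789/3162) = 279*(7789/3162) = 23367/34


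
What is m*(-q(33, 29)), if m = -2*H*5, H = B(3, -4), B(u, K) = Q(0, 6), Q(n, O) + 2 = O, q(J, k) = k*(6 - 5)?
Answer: 1160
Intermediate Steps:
q(J, k) = k (q(J, k) = k*1 = k)
Q(n, O) = -2 + O
B(u, K) = 4 (B(u, K) = -2 + 6 = 4)
H = 4
m = -40 (m = -2*4*5 = -8*5 = -40)
m*(-q(33, 29)) = -(-40)*29 = -40*(-29) = 1160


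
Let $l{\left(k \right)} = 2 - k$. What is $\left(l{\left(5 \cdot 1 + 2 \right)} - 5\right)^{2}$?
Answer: $100$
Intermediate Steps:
$\left(l{\left(5 \cdot 1 + 2 \right)} - 5\right)^{2} = \left(\left(2 - \left(5 \cdot 1 + 2\right)\right) - 5\right)^{2} = \left(\left(2 - \left(5 + 2\right)\right) - 5\right)^{2} = \left(\left(2 - 7\right) - 5\right)^{2} = \left(-5 - 5\right)^{2} = \left(-10\right)^{2} = 100$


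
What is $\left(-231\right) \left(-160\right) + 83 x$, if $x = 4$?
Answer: $37292$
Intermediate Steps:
$\left(-231\right) \left(-160\right) + 83 x = \left(-231\right) \left(-160\right) + 83 \cdot 4 = 36960 + 332 = 37292$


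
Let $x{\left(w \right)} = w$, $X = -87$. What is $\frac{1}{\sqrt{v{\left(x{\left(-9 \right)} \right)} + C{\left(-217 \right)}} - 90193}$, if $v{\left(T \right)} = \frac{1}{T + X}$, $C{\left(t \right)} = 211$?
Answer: $- \frac{8658528}{780938595649} - \frac{4 \sqrt{121530}}{780938595649} \approx -1.1089 \cdot 10^{-5}$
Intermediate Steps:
$v{\left(T \right)} = \frac{1}{-87 + T}$ ($v{\left(T \right)} = \frac{1}{T - 87} = \frac{1}{-87 + T}$)
$\frac{1}{\sqrt{v{\left(x{\left(-9 \right)} \right)} + C{\left(-217 \right)}} - 90193} = \frac{1}{\sqrt{\frac{1}{-87 - 9} + 211} - 90193} = \frac{1}{\sqrt{\frac{1}{-96} + 211} - 90193} = \frac{1}{\sqrt{- \frac{1}{96} + 211} - 90193} = \frac{1}{\sqrt{\frac{20255}{96}} - 90193} = \frac{1}{\frac{\sqrt{121530}}{24} - 90193} = \frac{1}{-90193 + \frac{\sqrt{121530}}{24}}$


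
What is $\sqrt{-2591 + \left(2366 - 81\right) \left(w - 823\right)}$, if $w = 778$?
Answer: $2 i \sqrt{26354} \approx 324.68 i$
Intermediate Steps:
$\sqrt{-2591 + \left(2366 - 81\right) \left(w - 823\right)} = \sqrt{-2591 + \left(2366 - 81\right) \left(778 - 823\right)} = \sqrt{-2591 + 2285 \left(-45\right)} = \sqrt{-2591 - 102825} = \sqrt{-105416} = 2 i \sqrt{26354}$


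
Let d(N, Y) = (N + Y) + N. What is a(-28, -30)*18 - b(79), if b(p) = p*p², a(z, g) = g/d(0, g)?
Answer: -493021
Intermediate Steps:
d(N, Y) = Y + 2*N
a(z, g) = 1 (a(z, g) = g/(g + 2*0) = g/(g + 0) = g/g = 1)
b(p) = p³
a(-28, -30)*18 - b(79) = 1*18 - 1*79³ = 18 - 1*493039 = 18 - 493039 = -493021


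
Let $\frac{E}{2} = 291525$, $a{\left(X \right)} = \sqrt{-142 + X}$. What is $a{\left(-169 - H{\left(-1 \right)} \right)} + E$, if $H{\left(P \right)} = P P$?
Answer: $583050 + 2 i \sqrt{78} \approx 5.8305 \cdot 10^{5} + 17.664 i$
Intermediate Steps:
$H{\left(P \right)} = P^{2}$
$E = 583050$ ($E = 2 \cdot 291525 = 583050$)
$a{\left(-169 - H{\left(-1 \right)} \right)} + E = \sqrt{-142 - 170} + 583050 = \sqrt{-312} + 583050 = 2 i \sqrt{78} + 583050 = 583050 + 2 i \sqrt{78}$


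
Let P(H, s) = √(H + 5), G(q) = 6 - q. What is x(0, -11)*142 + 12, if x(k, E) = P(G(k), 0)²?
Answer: 1574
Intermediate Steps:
P(H, s) = √(5 + H)
x(k, E) = 11 - k (x(k, E) = (√(5 + (6 - k)))² = (√(11 - k))² = 11 - k)
x(0, -11)*142 + 12 = (11 - 1*0)*142 + 12 = (11 + 0)*142 + 12 = 11*142 + 12 = 1562 + 12 = 1574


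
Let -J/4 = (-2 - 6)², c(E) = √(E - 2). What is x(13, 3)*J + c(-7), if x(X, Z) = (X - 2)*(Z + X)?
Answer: -45056 + 3*I ≈ -45056.0 + 3.0*I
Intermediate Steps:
x(X, Z) = (-2 + X)*(X + Z)
c(E) = √(-2 + E)
J = -256 (J = -4*(-2 - 6)² = -4*(-8)² = -4*64 = -256)
x(13, 3)*J + c(-7) = (13² - 2*13 - 2*3 + 13*3)*(-256) + √(-2 - 7) = (169 - 26 - 6 + 39)*(-256) + √(-9) = 176*(-256) + 3*I = -45056 + 3*I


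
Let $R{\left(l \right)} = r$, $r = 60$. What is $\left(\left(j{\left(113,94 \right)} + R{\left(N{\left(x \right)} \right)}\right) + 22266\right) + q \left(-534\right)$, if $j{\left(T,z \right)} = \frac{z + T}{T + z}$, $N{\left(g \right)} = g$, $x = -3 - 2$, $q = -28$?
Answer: $37279$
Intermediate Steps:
$x = -5$
$R{\left(l \right)} = 60$
$j{\left(T,z \right)} = 1$ ($j{\left(T,z \right)} = \frac{T + z}{T + z} = 1$)
$\left(\left(j{\left(113,94 \right)} + R{\left(N{\left(x \right)} \right)}\right) + 22266\right) + q \left(-534\right) = \left(\left(1 + 60\right) + 22266\right) - -14952 = \left(61 + 22266\right) + 14952 = 22327 + 14952 = 37279$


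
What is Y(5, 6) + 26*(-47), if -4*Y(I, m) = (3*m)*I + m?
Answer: -1246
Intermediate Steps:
Y(I, m) = -m/4 - 3*I*m/4 (Y(I, m) = -((3*m)*I + m)/4 = -(3*I*m + m)/4 = -(m + 3*I*m)/4 = -m/4 - 3*I*m/4)
Y(5, 6) + 26*(-47) = -¼*6*(1 + 3*5) + 26*(-47) = -¼*6*(1 + 15) - 1222 = -¼*6*16 - 1222 = -24 - 1222 = -1246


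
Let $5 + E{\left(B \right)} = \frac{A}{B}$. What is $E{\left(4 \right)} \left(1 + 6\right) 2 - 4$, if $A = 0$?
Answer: $-74$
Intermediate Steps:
$E{\left(B \right)} = -5$ ($E{\left(B \right)} = -5 + \frac{0}{B} = -5 + 0 = -5$)
$E{\left(4 \right)} \left(1 + 6\right) 2 - 4 = - 5 \left(1 + 6\right) 2 - 4 = - 5 \cdot 7 \cdot 2 - 4 = \left(-5\right) 14 - 4 = -70 - 4 = -74$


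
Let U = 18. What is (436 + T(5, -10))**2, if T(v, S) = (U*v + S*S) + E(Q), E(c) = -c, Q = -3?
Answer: 395641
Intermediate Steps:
T(v, S) = 3 + S**2 + 18*v (T(v, S) = (18*v + S*S) - 1*(-3) = (18*v + S**2) + 3 = (S**2 + 18*v) + 3 = 3 + S**2 + 18*v)
(436 + T(5, -10))**2 = (436 + (3 + (-10)**2 + 18*5))**2 = (436 + (3 + 100 + 90))**2 = (436 + 193)**2 = 629**2 = 395641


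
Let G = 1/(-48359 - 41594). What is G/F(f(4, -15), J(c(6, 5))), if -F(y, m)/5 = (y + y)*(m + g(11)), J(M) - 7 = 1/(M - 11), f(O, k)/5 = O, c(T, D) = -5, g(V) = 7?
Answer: 2/501487975 ≈ 3.9881e-9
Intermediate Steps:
f(O, k) = 5*O
J(M) = 7 + 1/(-11 + M) (J(M) = 7 + 1/(M - 11) = 7 + 1/(-11 + M))
F(y, m) = -10*y*(7 + m) (F(y, m) = -5*(y + y)*(m + 7) = -5*2*y*(7 + m) = -10*y*(7 + m))
G = -1/89953 (G = 1/(-89953) = -1/89953 ≈ -1.1117e-5)
G/F(f(4, -15), J(c(6, 5))) = -(-1/(200*(7 + (-76 + 7*(-5))/(-11 - 5))))/89953 = -(-1/(200*(7 + (-76 - 35)/(-16))))/89953 = -(-1/(200*(7 - 1/16*(-111))))/89953 = -(-1/(200*(7 + 111/16)))/89953 = -1/(89953*((-10*20*223/16))) = -1/(89953*(-5575/2)) = -1/89953*(-2/5575) = 2/501487975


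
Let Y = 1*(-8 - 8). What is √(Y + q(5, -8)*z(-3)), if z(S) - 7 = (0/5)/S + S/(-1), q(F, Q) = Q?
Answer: 4*I*√6 ≈ 9.798*I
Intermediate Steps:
z(S) = 7 - S (z(S) = 7 + ((0/5)/S + S/(-1)) = 7 + ((0*(⅕))/S + S*(-1)) = 7 + (0/S - S) = 7 + (0 - S) = 7 - S)
Y = -16 (Y = 1*(-16) = -16)
√(Y + q(5, -8)*z(-3)) = √(-16 - 8*(7 - 1*(-3))) = √(-16 - 8*(7 + 3)) = √(-16 - 8*10) = √(-16 - 80) = √(-96) = 4*I*√6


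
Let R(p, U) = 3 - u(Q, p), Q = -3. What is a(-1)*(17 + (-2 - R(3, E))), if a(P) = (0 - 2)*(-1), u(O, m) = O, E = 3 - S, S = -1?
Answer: 18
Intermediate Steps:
E = 4 (E = 3 - 1*(-1) = 3 + 1 = 4)
R(p, U) = 6 (R(p, U) = 3 - 1*(-3) = 3 + 3 = 6)
a(P) = 2 (a(P) = -2*(-1) = 2)
a(-1)*(17 + (-2 - R(3, E))) = 2*(17 + (-2 - 1*6)) = 2*(17 + (-2 - 6)) = 2*(17 - 8) = 2*9 = 18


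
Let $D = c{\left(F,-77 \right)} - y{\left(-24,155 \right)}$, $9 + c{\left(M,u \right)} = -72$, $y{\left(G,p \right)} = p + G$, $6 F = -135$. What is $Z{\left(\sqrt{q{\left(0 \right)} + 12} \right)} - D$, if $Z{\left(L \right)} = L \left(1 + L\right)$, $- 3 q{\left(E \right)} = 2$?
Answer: $\frac{670}{3} + \frac{\sqrt{102}}{3} \approx 226.7$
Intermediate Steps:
$F = - \frac{45}{2}$ ($F = \frac{1}{6} \left(-135\right) = - \frac{45}{2} \approx -22.5$)
$q{\left(E \right)} = - \frac{2}{3}$ ($q{\left(E \right)} = \left(- \frac{1}{3}\right) 2 = - \frac{2}{3}$)
$y{\left(G,p \right)} = G + p$
$c{\left(M,u \right)} = -81$ ($c{\left(M,u \right)} = -9 - 72 = -81$)
$D = -212$ ($D = -81 - \left(-24 + 155\right) = -81 - 131 = -212$)
$Z{\left(\sqrt{q{\left(0 \right)} + 12} \right)} - D = \sqrt{- \frac{2}{3} + 12} \left(1 + \sqrt{- \frac{2}{3} + 12}\right) - -212 = \sqrt{\frac{34}{3}} \left(1 + \sqrt{\frac{34}{3}}\right) + 212 = \frac{\sqrt{102}}{3} \left(1 + \frac{\sqrt{102}}{3}\right) + 212 = \frac{\sqrt{102} \left(1 + \frac{\sqrt{102}}{3}\right)}{3} + 212 = 212 + \frac{\sqrt{102} \left(1 + \frac{\sqrt{102}}{3}\right)}{3}$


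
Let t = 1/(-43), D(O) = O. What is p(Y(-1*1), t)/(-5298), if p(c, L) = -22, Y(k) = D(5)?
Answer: 11/2649 ≈ 0.0041525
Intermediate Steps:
Y(k) = 5
t = -1/43 ≈ -0.023256
p(Y(-1*1), t)/(-5298) = -22/(-5298) = -22*(-1/5298) = 11/2649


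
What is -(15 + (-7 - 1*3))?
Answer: -5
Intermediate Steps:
-(15 + (-7 - 1*3)) = -(15 + (-7 - 3)) = -(15 - 10) = -1*5 = -5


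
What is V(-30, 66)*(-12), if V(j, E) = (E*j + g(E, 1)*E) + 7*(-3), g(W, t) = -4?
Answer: 27180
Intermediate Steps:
V(j, E) = -21 - 4*E + E*j (V(j, E) = (E*j - 4*E) + 7*(-3) = (-4*E + E*j) - 21 = -21 - 4*E + E*j)
V(-30, 66)*(-12) = (-21 - 4*66 + 66*(-30))*(-12) = (-21 - 264 - 1980)*(-12) = -2265*(-12) = 27180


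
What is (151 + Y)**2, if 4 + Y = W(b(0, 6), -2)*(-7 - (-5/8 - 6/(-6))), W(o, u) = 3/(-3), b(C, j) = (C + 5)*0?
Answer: 1525225/64 ≈ 23832.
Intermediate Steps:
b(C, j) = 0 (b(C, j) = (5 + C)*0 = 0)
W(o, u) = -1 (W(o, u) = 3*(-1/3) = -1)
Y = 27/8 (Y = -4 - (-7 - (-5/8 - 6/(-6))) = -4 - (-7 - (-5*1/8 - 6*(-1/6))) = -4 - (-7 - (-5/8 + 1)) = -4 - (-7 - 1*3/8) = -4 - (-7 - 3/8) = -4 - 1*(-59/8) = -4 + 59/8 = 27/8 ≈ 3.3750)
(151 + Y)**2 = (151 + 27/8)**2 = (1235/8)**2 = 1525225/64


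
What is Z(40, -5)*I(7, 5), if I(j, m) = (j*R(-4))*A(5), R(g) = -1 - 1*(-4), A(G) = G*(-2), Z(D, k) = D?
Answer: -8400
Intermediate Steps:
A(G) = -2*G
R(g) = 3 (R(g) = -1 + 4 = 3)
I(j, m) = -30*j (I(j, m) = (j*3)*(-2*5) = (3*j)*(-10) = -30*j)
Z(40, -5)*I(7, 5) = 40*(-30*7) = 40*(-210) = -8400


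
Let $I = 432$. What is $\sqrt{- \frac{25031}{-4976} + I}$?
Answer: $\frac{\sqrt{676320193}}{1244} \approx 20.905$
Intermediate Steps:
$\sqrt{- \frac{25031}{-4976} + I} = \sqrt{- \frac{25031}{-4976} + 432} = \sqrt{\left(-25031\right) \left(- \frac{1}{4976}\right) + 432} = \sqrt{\frac{25031}{4976} + 432} = \sqrt{\frac{2174663}{4976}} = \frac{\sqrt{676320193}}{1244}$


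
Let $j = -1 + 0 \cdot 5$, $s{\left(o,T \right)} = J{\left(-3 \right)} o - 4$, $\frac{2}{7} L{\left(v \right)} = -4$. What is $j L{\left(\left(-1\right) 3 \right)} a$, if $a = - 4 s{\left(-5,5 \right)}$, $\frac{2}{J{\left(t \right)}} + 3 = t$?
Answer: $\frac{392}{3} \approx 130.67$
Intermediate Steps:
$J{\left(t \right)} = \frac{2}{-3 + t}$
$L{\left(v \right)} = -14$ ($L{\left(v \right)} = \frac{7}{2} \left(-4\right) = -14$)
$s{\left(o,T \right)} = -4 - \frac{o}{3}$ ($s{\left(o,T \right)} = \frac{2}{-3 - 3} o - 4 = \frac{2}{-6} o - 4 = 2 \left(- \frac{1}{6}\right) o - 4 = - \frac{o}{3} - 4 = -4 - \frac{o}{3}$)
$j = -1$ ($j = -1 + 0 = -1$)
$a = \frac{28}{3}$ ($a = - 4 \left(-4 - - \frac{5}{3}\right) = - 4 \left(-4 + \frac{5}{3}\right) = \left(-4\right) \left(- \frac{7}{3}\right) = \frac{28}{3} \approx 9.3333$)
$j L{\left(\left(-1\right) 3 \right)} a = \left(-1\right) \left(-14\right) \frac{28}{3} = 14 \cdot \frac{28}{3} = \frac{392}{3}$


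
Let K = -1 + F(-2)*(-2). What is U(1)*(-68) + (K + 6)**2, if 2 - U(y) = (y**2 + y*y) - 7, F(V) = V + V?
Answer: -307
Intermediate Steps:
F(V) = 2*V
U(y) = 9 - 2*y**2 (U(y) = 2 - ((y**2 + y*y) - 7) = 2 - ((y**2 + y**2) - 7) = 2 - (2*y**2 - 7) = 2 - (-7 + 2*y**2) = 2 + (7 - 2*y**2) = 9 - 2*y**2)
K = 7 (K = -1 + (2*(-2))*(-2) = -1 - 4*(-2) = -1 + 8 = 7)
U(1)*(-68) + (K + 6)**2 = (9 - 2*1**2)*(-68) + (7 + 6)**2 = (9 - 2*1)*(-68) + 13**2 = (9 - 2)*(-68) + 169 = 7*(-68) + 169 = -476 + 169 = -307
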